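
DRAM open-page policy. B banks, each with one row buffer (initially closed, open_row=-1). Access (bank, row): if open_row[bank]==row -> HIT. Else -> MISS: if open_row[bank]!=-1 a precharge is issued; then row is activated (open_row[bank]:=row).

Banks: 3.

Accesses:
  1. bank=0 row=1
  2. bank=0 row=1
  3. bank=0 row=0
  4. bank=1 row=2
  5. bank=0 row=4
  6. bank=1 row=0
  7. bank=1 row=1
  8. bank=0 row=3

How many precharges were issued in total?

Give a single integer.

Acc 1: bank0 row1 -> MISS (open row1); precharges=0
Acc 2: bank0 row1 -> HIT
Acc 3: bank0 row0 -> MISS (open row0); precharges=1
Acc 4: bank1 row2 -> MISS (open row2); precharges=1
Acc 5: bank0 row4 -> MISS (open row4); precharges=2
Acc 6: bank1 row0 -> MISS (open row0); precharges=3
Acc 7: bank1 row1 -> MISS (open row1); precharges=4
Acc 8: bank0 row3 -> MISS (open row3); precharges=5

Answer: 5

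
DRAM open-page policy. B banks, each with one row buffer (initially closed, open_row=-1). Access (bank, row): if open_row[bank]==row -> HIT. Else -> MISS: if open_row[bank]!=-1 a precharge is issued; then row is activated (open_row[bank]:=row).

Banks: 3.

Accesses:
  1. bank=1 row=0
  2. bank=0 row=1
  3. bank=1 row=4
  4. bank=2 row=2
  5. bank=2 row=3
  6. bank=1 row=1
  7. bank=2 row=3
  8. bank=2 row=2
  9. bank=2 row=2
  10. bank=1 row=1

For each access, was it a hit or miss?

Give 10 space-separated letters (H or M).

Answer: M M M M M M H M H H

Derivation:
Acc 1: bank1 row0 -> MISS (open row0); precharges=0
Acc 2: bank0 row1 -> MISS (open row1); precharges=0
Acc 3: bank1 row4 -> MISS (open row4); precharges=1
Acc 4: bank2 row2 -> MISS (open row2); precharges=1
Acc 5: bank2 row3 -> MISS (open row3); precharges=2
Acc 6: bank1 row1 -> MISS (open row1); precharges=3
Acc 7: bank2 row3 -> HIT
Acc 8: bank2 row2 -> MISS (open row2); precharges=4
Acc 9: bank2 row2 -> HIT
Acc 10: bank1 row1 -> HIT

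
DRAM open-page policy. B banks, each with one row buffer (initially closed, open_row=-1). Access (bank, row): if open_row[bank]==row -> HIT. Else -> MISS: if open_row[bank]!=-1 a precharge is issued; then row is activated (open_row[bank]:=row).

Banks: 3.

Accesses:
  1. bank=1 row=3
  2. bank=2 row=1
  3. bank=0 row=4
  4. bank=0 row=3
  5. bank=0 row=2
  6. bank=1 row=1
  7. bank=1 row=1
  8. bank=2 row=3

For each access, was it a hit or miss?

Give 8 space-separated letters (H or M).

Acc 1: bank1 row3 -> MISS (open row3); precharges=0
Acc 2: bank2 row1 -> MISS (open row1); precharges=0
Acc 3: bank0 row4 -> MISS (open row4); precharges=0
Acc 4: bank0 row3 -> MISS (open row3); precharges=1
Acc 5: bank0 row2 -> MISS (open row2); precharges=2
Acc 6: bank1 row1 -> MISS (open row1); precharges=3
Acc 7: bank1 row1 -> HIT
Acc 8: bank2 row3 -> MISS (open row3); precharges=4

Answer: M M M M M M H M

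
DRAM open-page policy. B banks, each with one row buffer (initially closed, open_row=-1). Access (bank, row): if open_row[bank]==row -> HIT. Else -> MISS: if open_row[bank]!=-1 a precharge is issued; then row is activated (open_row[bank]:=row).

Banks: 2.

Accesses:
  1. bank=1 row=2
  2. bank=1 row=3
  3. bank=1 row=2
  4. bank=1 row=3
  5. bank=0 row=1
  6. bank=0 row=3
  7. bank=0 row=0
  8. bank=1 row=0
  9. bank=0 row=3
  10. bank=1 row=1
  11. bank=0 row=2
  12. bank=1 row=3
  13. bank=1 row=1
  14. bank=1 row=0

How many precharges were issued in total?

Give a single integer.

Acc 1: bank1 row2 -> MISS (open row2); precharges=0
Acc 2: bank1 row3 -> MISS (open row3); precharges=1
Acc 3: bank1 row2 -> MISS (open row2); precharges=2
Acc 4: bank1 row3 -> MISS (open row3); precharges=3
Acc 5: bank0 row1 -> MISS (open row1); precharges=3
Acc 6: bank0 row3 -> MISS (open row3); precharges=4
Acc 7: bank0 row0 -> MISS (open row0); precharges=5
Acc 8: bank1 row0 -> MISS (open row0); precharges=6
Acc 9: bank0 row3 -> MISS (open row3); precharges=7
Acc 10: bank1 row1 -> MISS (open row1); precharges=8
Acc 11: bank0 row2 -> MISS (open row2); precharges=9
Acc 12: bank1 row3 -> MISS (open row3); precharges=10
Acc 13: bank1 row1 -> MISS (open row1); precharges=11
Acc 14: bank1 row0 -> MISS (open row0); precharges=12

Answer: 12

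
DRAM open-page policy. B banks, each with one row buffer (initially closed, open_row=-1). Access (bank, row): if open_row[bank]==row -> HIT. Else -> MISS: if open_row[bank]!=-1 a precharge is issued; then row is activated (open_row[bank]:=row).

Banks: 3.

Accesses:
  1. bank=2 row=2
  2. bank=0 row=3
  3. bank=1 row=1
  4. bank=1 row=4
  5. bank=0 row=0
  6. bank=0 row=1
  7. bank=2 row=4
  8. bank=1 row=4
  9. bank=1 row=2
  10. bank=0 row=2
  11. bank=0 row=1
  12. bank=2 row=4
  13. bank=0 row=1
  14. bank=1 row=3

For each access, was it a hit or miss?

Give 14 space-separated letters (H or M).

Acc 1: bank2 row2 -> MISS (open row2); precharges=0
Acc 2: bank0 row3 -> MISS (open row3); precharges=0
Acc 3: bank1 row1 -> MISS (open row1); precharges=0
Acc 4: bank1 row4 -> MISS (open row4); precharges=1
Acc 5: bank0 row0 -> MISS (open row0); precharges=2
Acc 6: bank0 row1 -> MISS (open row1); precharges=3
Acc 7: bank2 row4 -> MISS (open row4); precharges=4
Acc 8: bank1 row4 -> HIT
Acc 9: bank1 row2 -> MISS (open row2); precharges=5
Acc 10: bank0 row2 -> MISS (open row2); precharges=6
Acc 11: bank0 row1 -> MISS (open row1); precharges=7
Acc 12: bank2 row4 -> HIT
Acc 13: bank0 row1 -> HIT
Acc 14: bank1 row3 -> MISS (open row3); precharges=8

Answer: M M M M M M M H M M M H H M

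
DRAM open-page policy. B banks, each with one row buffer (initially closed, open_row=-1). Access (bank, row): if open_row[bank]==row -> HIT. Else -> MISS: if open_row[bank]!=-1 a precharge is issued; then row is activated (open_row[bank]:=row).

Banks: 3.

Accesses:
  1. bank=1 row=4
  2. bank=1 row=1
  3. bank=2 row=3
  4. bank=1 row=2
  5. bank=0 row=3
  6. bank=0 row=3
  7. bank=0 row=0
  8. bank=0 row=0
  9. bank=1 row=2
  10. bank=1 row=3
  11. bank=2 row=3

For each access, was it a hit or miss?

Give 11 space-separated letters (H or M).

Acc 1: bank1 row4 -> MISS (open row4); precharges=0
Acc 2: bank1 row1 -> MISS (open row1); precharges=1
Acc 3: bank2 row3 -> MISS (open row3); precharges=1
Acc 4: bank1 row2 -> MISS (open row2); precharges=2
Acc 5: bank0 row3 -> MISS (open row3); precharges=2
Acc 6: bank0 row3 -> HIT
Acc 7: bank0 row0 -> MISS (open row0); precharges=3
Acc 8: bank0 row0 -> HIT
Acc 9: bank1 row2 -> HIT
Acc 10: bank1 row3 -> MISS (open row3); precharges=4
Acc 11: bank2 row3 -> HIT

Answer: M M M M M H M H H M H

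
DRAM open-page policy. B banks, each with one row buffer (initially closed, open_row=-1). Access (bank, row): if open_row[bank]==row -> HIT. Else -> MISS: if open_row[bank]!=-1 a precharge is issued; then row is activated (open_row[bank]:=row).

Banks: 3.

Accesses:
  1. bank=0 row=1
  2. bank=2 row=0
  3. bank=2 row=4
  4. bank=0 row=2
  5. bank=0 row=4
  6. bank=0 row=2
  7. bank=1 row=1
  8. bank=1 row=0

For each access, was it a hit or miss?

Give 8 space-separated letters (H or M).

Answer: M M M M M M M M

Derivation:
Acc 1: bank0 row1 -> MISS (open row1); precharges=0
Acc 2: bank2 row0 -> MISS (open row0); precharges=0
Acc 3: bank2 row4 -> MISS (open row4); precharges=1
Acc 4: bank0 row2 -> MISS (open row2); precharges=2
Acc 5: bank0 row4 -> MISS (open row4); precharges=3
Acc 6: bank0 row2 -> MISS (open row2); precharges=4
Acc 7: bank1 row1 -> MISS (open row1); precharges=4
Acc 8: bank1 row0 -> MISS (open row0); precharges=5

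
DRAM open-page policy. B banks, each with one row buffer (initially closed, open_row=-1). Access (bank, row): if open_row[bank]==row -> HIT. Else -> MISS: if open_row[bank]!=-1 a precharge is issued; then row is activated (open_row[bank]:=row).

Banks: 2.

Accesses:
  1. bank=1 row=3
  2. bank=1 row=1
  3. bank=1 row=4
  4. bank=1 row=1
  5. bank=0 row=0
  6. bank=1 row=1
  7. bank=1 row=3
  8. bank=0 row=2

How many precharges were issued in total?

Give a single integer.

Answer: 5

Derivation:
Acc 1: bank1 row3 -> MISS (open row3); precharges=0
Acc 2: bank1 row1 -> MISS (open row1); precharges=1
Acc 3: bank1 row4 -> MISS (open row4); precharges=2
Acc 4: bank1 row1 -> MISS (open row1); precharges=3
Acc 5: bank0 row0 -> MISS (open row0); precharges=3
Acc 6: bank1 row1 -> HIT
Acc 7: bank1 row3 -> MISS (open row3); precharges=4
Acc 8: bank0 row2 -> MISS (open row2); precharges=5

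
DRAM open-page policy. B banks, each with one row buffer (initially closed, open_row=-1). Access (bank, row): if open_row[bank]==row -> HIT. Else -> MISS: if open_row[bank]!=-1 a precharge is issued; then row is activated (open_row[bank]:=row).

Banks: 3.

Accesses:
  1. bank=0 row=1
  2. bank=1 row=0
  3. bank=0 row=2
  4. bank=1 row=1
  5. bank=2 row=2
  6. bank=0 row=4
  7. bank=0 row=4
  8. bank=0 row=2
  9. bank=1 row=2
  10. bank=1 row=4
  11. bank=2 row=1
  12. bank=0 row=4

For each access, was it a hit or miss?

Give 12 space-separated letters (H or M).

Answer: M M M M M M H M M M M M

Derivation:
Acc 1: bank0 row1 -> MISS (open row1); precharges=0
Acc 2: bank1 row0 -> MISS (open row0); precharges=0
Acc 3: bank0 row2 -> MISS (open row2); precharges=1
Acc 4: bank1 row1 -> MISS (open row1); precharges=2
Acc 5: bank2 row2 -> MISS (open row2); precharges=2
Acc 6: bank0 row4 -> MISS (open row4); precharges=3
Acc 7: bank0 row4 -> HIT
Acc 8: bank0 row2 -> MISS (open row2); precharges=4
Acc 9: bank1 row2 -> MISS (open row2); precharges=5
Acc 10: bank1 row4 -> MISS (open row4); precharges=6
Acc 11: bank2 row1 -> MISS (open row1); precharges=7
Acc 12: bank0 row4 -> MISS (open row4); precharges=8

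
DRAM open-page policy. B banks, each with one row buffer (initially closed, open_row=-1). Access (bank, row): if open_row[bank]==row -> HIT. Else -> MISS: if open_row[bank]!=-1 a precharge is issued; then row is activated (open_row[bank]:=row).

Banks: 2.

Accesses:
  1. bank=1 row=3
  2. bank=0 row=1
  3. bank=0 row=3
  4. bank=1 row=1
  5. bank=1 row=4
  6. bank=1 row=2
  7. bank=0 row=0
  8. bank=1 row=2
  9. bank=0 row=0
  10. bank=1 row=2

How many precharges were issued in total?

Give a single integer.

Answer: 5

Derivation:
Acc 1: bank1 row3 -> MISS (open row3); precharges=0
Acc 2: bank0 row1 -> MISS (open row1); precharges=0
Acc 3: bank0 row3 -> MISS (open row3); precharges=1
Acc 4: bank1 row1 -> MISS (open row1); precharges=2
Acc 5: bank1 row4 -> MISS (open row4); precharges=3
Acc 6: bank1 row2 -> MISS (open row2); precharges=4
Acc 7: bank0 row0 -> MISS (open row0); precharges=5
Acc 8: bank1 row2 -> HIT
Acc 9: bank0 row0 -> HIT
Acc 10: bank1 row2 -> HIT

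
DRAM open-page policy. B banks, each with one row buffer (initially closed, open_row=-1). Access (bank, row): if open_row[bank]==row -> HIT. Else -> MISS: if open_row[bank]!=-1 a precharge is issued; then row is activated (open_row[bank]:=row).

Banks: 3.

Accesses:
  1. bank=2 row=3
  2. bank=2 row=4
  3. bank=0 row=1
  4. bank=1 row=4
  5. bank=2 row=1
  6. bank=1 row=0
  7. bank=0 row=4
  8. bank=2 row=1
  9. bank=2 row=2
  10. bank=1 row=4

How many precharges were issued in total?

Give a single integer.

Acc 1: bank2 row3 -> MISS (open row3); precharges=0
Acc 2: bank2 row4 -> MISS (open row4); precharges=1
Acc 3: bank0 row1 -> MISS (open row1); precharges=1
Acc 4: bank1 row4 -> MISS (open row4); precharges=1
Acc 5: bank2 row1 -> MISS (open row1); precharges=2
Acc 6: bank1 row0 -> MISS (open row0); precharges=3
Acc 7: bank0 row4 -> MISS (open row4); precharges=4
Acc 8: bank2 row1 -> HIT
Acc 9: bank2 row2 -> MISS (open row2); precharges=5
Acc 10: bank1 row4 -> MISS (open row4); precharges=6

Answer: 6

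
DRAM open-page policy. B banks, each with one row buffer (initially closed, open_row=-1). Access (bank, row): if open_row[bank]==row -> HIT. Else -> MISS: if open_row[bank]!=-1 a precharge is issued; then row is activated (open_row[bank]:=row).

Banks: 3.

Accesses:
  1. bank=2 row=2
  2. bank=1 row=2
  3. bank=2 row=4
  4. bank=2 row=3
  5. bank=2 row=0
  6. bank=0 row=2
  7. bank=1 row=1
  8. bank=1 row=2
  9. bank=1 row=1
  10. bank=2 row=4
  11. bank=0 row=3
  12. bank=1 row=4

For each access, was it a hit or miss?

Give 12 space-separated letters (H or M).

Answer: M M M M M M M M M M M M

Derivation:
Acc 1: bank2 row2 -> MISS (open row2); precharges=0
Acc 2: bank1 row2 -> MISS (open row2); precharges=0
Acc 3: bank2 row4 -> MISS (open row4); precharges=1
Acc 4: bank2 row3 -> MISS (open row3); precharges=2
Acc 5: bank2 row0 -> MISS (open row0); precharges=3
Acc 6: bank0 row2 -> MISS (open row2); precharges=3
Acc 7: bank1 row1 -> MISS (open row1); precharges=4
Acc 8: bank1 row2 -> MISS (open row2); precharges=5
Acc 9: bank1 row1 -> MISS (open row1); precharges=6
Acc 10: bank2 row4 -> MISS (open row4); precharges=7
Acc 11: bank0 row3 -> MISS (open row3); precharges=8
Acc 12: bank1 row4 -> MISS (open row4); precharges=9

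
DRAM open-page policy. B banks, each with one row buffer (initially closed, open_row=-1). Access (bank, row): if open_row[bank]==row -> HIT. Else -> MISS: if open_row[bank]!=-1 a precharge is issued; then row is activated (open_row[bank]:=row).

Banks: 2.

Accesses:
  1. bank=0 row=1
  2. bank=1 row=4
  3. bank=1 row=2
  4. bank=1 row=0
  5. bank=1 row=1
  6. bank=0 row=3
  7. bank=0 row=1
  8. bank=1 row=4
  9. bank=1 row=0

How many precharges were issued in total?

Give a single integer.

Answer: 7

Derivation:
Acc 1: bank0 row1 -> MISS (open row1); precharges=0
Acc 2: bank1 row4 -> MISS (open row4); precharges=0
Acc 3: bank1 row2 -> MISS (open row2); precharges=1
Acc 4: bank1 row0 -> MISS (open row0); precharges=2
Acc 5: bank1 row1 -> MISS (open row1); precharges=3
Acc 6: bank0 row3 -> MISS (open row3); precharges=4
Acc 7: bank0 row1 -> MISS (open row1); precharges=5
Acc 8: bank1 row4 -> MISS (open row4); precharges=6
Acc 9: bank1 row0 -> MISS (open row0); precharges=7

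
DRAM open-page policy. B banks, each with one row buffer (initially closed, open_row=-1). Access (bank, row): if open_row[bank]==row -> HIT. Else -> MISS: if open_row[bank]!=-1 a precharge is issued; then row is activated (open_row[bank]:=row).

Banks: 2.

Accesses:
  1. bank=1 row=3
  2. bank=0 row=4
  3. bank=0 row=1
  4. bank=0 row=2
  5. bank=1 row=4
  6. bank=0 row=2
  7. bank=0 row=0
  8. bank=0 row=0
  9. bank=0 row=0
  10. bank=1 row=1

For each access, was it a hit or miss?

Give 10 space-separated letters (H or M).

Acc 1: bank1 row3 -> MISS (open row3); precharges=0
Acc 2: bank0 row4 -> MISS (open row4); precharges=0
Acc 3: bank0 row1 -> MISS (open row1); precharges=1
Acc 4: bank0 row2 -> MISS (open row2); precharges=2
Acc 5: bank1 row4 -> MISS (open row4); precharges=3
Acc 6: bank0 row2 -> HIT
Acc 7: bank0 row0 -> MISS (open row0); precharges=4
Acc 8: bank0 row0 -> HIT
Acc 9: bank0 row0 -> HIT
Acc 10: bank1 row1 -> MISS (open row1); precharges=5

Answer: M M M M M H M H H M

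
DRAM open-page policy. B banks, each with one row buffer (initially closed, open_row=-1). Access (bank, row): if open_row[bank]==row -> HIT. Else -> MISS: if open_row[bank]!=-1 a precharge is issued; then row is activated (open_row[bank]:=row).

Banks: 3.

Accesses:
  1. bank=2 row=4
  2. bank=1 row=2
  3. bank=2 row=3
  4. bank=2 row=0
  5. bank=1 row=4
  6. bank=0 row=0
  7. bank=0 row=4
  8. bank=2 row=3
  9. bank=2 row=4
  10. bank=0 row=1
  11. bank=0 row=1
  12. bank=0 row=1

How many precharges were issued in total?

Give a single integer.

Answer: 7

Derivation:
Acc 1: bank2 row4 -> MISS (open row4); precharges=0
Acc 2: bank1 row2 -> MISS (open row2); precharges=0
Acc 3: bank2 row3 -> MISS (open row3); precharges=1
Acc 4: bank2 row0 -> MISS (open row0); precharges=2
Acc 5: bank1 row4 -> MISS (open row4); precharges=3
Acc 6: bank0 row0 -> MISS (open row0); precharges=3
Acc 7: bank0 row4 -> MISS (open row4); precharges=4
Acc 8: bank2 row3 -> MISS (open row3); precharges=5
Acc 9: bank2 row4 -> MISS (open row4); precharges=6
Acc 10: bank0 row1 -> MISS (open row1); precharges=7
Acc 11: bank0 row1 -> HIT
Acc 12: bank0 row1 -> HIT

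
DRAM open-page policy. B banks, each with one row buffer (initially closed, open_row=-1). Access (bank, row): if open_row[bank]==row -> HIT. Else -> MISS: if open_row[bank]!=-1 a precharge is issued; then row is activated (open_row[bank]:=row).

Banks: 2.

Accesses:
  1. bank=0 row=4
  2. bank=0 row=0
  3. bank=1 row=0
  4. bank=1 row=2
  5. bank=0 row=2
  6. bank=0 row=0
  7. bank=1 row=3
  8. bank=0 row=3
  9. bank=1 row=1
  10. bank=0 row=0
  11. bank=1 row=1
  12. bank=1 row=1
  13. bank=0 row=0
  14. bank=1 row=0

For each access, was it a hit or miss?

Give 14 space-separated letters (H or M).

Answer: M M M M M M M M M M H H H M

Derivation:
Acc 1: bank0 row4 -> MISS (open row4); precharges=0
Acc 2: bank0 row0 -> MISS (open row0); precharges=1
Acc 3: bank1 row0 -> MISS (open row0); precharges=1
Acc 4: bank1 row2 -> MISS (open row2); precharges=2
Acc 5: bank0 row2 -> MISS (open row2); precharges=3
Acc 6: bank0 row0 -> MISS (open row0); precharges=4
Acc 7: bank1 row3 -> MISS (open row3); precharges=5
Acc 8: bank0 row3 -> MISS (open row3); precharges=6
Acc 9: bank1 row1 -> MISS (open row1); precharges=7
Acc 10: bank0 row0 -> MISS (open row0); precharges=8
Acc 11: bank1 row1 -> HIT
Acc 12: bank1 row1 -> HIT
Acc 13: bank0 row0 -> HIT
Acc 14: bank1 row0 -> MISS (open row0); precharges=9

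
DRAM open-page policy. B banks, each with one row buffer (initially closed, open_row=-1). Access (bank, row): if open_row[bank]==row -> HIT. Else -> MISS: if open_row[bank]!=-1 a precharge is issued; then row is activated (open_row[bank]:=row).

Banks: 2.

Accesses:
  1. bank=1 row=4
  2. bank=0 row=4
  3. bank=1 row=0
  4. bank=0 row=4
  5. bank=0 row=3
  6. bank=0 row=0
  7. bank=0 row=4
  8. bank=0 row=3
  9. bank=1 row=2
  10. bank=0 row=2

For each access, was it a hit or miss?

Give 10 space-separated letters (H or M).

Acc 1: bank1 row4 -> MISS (open row4); precharges=0
Acc 2: bank0 row4 -> MISS (open row4); precharges=0
Acc 3: bank1 row0 -> MISS (open row0); precharges=1
Acc 4: bank0 row4 -> HIT
Acc 5: bank0 row3 -> MISS (open row3); precharges=2
Acc 6: bank0 row0 -> MISS (open row0); precharges=3
Acc 7: bank0 row4 -> MISS (open row4); precharges=4
Acc 8: bank0 row3 -> MISS (open row3); precharges=5
Acc 9: bank1 row2 -> MISS (open row2); precharges=6
Acc 10: bank0 row2 -> MISS (open row2); precharges=7

Answer: M M M H M M M M M M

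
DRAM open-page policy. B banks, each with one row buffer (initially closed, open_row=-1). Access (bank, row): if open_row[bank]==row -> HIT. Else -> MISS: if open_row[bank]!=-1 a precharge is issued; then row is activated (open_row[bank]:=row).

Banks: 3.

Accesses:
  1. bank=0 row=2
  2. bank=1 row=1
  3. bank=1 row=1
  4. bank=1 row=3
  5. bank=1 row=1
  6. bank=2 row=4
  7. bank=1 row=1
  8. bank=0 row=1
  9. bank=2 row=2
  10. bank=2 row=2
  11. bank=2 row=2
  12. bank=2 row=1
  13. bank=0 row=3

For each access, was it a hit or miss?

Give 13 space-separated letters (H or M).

Answer: M M H M M M H M M H H M M

Derivation:
Acc 1: bank0 row2 -> MISS (open row2); precharges=0
Acc 2: bank1 row1 -> MISS (open row1); precharges=0
Acc 3: bank1 row1 -> HIT
Acc 4: bank1 row3 -> MISS (open row3); precharges=1
Acc 5: bank1 row1 -> MISS (open row1); precharges=2
Acc 6: bank2 row4 -> MISS (open row4); precharges=2
Acc 7: bank1 row1 -> HIT
Acc 8: bank0 row1 -> MISS (open row1); precharges=3
Acc 9: bank2 row2 -> MISS (open row2); precharges=4
Acc 10: bank2 row2 -> HIT
Acc 11: bank2 row2 -> HIT
Acc 12: bank2 row1 -> MISS (open row1); precharges=5
Acc 13: bank0 row3 -> MISS (open row3); precharges=6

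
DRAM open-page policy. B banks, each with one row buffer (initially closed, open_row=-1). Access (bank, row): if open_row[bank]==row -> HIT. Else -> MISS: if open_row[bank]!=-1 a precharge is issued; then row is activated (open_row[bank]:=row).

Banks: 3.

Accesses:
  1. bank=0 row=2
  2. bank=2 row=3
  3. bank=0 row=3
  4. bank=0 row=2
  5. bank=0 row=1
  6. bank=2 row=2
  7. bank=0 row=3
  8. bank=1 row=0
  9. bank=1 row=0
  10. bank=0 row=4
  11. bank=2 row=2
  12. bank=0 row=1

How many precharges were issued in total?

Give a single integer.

Acc 1: bank0 row2 -> MISS (open row2); precharges=0
Acc 2: bank2 row3 -> MISS (open row3); precharges=0
Acc 3: bank0 row3 -> MISS (open row3); precharges=1
Acc 4: bank0 row2 -> MISS (open row2); precharges=2
Acc 5: bank0 row1 -> MISS (open row1); precharges=3
Acc 6: bank2 row2 -> MISS (open row2); precharges=4
Acc 7: bank0 row3 -> MISS (open row3); precharges=5
Acc 8: bank1 row0 -> MISS (open row0); precharges=5
Acc 9: bank1 row0 -> HIT
Acc 10: bank0 row4 -> MISS (open row4); precharges=6
Acc 11: bank2 row2 -> HIT
Acc 12: bank0 row1 -> MISS (open row1); precharges=7

Answer: 7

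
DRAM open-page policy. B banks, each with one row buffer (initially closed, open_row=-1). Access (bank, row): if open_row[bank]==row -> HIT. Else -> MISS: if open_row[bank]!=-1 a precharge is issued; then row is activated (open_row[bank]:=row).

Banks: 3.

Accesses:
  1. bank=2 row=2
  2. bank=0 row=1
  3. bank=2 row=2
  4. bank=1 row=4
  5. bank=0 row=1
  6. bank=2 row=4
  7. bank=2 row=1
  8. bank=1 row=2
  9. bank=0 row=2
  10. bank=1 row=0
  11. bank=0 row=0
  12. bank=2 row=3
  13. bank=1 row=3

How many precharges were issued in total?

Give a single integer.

Acc 1: bank2 row2 -> MISS (open row2); precharges=0
Acc 2: bank0 row1 -> MISS (open row1); precharges=0
Acc 3: bank2 row2 -> HIT
Acc 4: bank1 row4 -> MISS (open row4); precharges=0
Acc 5: bank0 row1 -> HIT
Acc 6: bank2 row4 -> MISS (open row4); precharges=1
Acc 7: bank2 row1 -> MISS (open row1); precharges=2
Acc 8: bank1 row2 -> MISS (open row2); precharges=3
Acc 9: bank0 row2 -> MISS (open row2); precharges=4
Acc 10: bank1 row0 -> MISS (open row0); precharges=5
Acc 11: bank0 row0 -> MISS (open row0); precharges=6
Acc 12: bank2 row3 -> MISS (open row3); precharges=7
Acc 13: bank1 row3 -> MISS (open row3); precharges=8

Answer: 8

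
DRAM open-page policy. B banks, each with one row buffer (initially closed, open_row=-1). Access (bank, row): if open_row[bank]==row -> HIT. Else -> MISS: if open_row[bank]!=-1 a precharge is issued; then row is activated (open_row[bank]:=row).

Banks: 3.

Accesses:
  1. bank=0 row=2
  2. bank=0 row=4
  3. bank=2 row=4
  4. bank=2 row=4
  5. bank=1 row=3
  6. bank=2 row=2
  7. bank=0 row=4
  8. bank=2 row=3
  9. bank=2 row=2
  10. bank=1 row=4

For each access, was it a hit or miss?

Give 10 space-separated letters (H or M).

Answer: M M M H M M H M M M

Derivation:
Acc 1: bank0 row2 -> MISS (open row2); precharges=0
Acc 2: bank0 row4 -> MISS (open row4); precharges=1
Acc 3: bank2 row4 -> MISS (open row4); precharges=1
Acc 4: bank2 row4 -> HIT
Acc 5: bank1 row3 -> MISS (open row3); precharges=1
Acc 6: bank2 row2 -> MISS (open row2); precharges=2
Acc 7: bank0 row4 -> HIT
Acc 8: bank2 row3 -> MISS (open row3); precharges=3
Acc 9: bank2 row2 -> MISS (open row2); precharges=4
Acc 10: bank1 row4 -> MISS (open row4); precharges=5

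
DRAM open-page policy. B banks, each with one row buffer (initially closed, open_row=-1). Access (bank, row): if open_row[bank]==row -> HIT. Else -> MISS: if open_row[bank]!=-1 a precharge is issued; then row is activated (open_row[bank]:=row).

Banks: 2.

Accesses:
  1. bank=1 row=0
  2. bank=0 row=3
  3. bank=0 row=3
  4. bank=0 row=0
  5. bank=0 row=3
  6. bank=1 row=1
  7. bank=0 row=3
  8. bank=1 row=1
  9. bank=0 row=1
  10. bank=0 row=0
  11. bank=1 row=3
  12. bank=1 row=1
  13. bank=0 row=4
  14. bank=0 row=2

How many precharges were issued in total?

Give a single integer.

Answer: 9

Derivation:
Acc 1: bank1 row0 -> MISS (open row0); precharges=0
Acc 2: bank0 row3 -> MISS (open row3); precharges=0
Acc 3: bank0 row3 -> HIT
Acc 4: bank0 row0 -> MISS (open row0); precharges=1
Acc 5: bank0 row3 -> MISS (open row3); precharges=2
Acc 6: bank1 row1 -> MISS (open row1); precharges=3
Acc 7: bank0 row3 -> HIT
Acc 8: bank1 row1 -> HIT
Acc 9: bank0 row1 -> MISS (open row1); precharges=4
Acc 10: bank0 row0 -> MISS (open row0); precharges=5
Acc 11: bank1 row3 -> MISS (open row3); precharges=6
Acc 12: bank1 row1 -> MISS (open row1); precharges=7
Acc 13: bank0 row4 -> MISS (open row4); precharges=8
Acc 14: bank0 row2 -> MISS (open row2); precharges=9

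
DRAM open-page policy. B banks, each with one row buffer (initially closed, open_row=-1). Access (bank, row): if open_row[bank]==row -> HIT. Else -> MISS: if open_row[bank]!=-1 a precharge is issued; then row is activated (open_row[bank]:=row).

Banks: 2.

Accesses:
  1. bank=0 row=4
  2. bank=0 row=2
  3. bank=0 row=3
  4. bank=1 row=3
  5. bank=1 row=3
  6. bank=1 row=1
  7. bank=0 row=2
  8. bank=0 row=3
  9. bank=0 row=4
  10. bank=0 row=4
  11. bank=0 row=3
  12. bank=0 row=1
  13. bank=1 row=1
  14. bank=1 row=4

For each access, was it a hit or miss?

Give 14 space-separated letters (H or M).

Answer: M M M M H M M M M H M M H M

Derivation:
Acc 1: bank0 row4 -> MISS (open row4); precharges=0
Acc 2: bank0 row2 -> MISS (open row2); precharges=1
Acc 3: bank0 row3 -> MISS (open row3); precharges=2
Acc 4: bank1 row3 -> MISS (open row3); precharges=2
Acc 5: bank1 row3 -> HIT
Acc 6: bank1 row1 -> MISS (open row1); precharges=3
Acc 7: bank0 row2 -> MISS (open row2); precharges=4
Acc 8: bank0 row3 -> MISS (open row3); precharges=5
Acc 9: bank0 row4 -> MISS (open row4); precharges=6
Acc 10: bank0 row4 -> HIT
Acc 11: bank0 row3 -> MISS (open row3); precharges=7
Acc 12: bank0 row1 -> MISS (open row1); precharges=8
Acc 13: bank1 row1 -> HIT
Acc 14: bank1 row4 -> MISS (open row4); precharges=9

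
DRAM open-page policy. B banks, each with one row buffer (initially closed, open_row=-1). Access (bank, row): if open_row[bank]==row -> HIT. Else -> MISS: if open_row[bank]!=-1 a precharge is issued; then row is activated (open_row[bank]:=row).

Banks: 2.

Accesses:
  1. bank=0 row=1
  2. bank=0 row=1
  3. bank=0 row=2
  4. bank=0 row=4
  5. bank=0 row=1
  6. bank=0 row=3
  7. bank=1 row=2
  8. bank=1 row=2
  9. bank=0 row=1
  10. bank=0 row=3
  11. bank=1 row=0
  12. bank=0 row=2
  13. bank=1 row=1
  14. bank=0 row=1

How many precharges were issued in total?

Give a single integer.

Answer: 10

Derivation:
Acc 1: bank0 row1 -> MISS (open row1); precharges=0
Acc 2: bank0 row1 -> HIT
Acc 3: bank0 row2 -> MISS (open row2); precharges=1
Acc 4: bank0 row4 -> MISS (open row4); precharges=2
Acc 5: bank0 row1 -> MISS (open row1); precharges=3
Acc 6: bank0 row3 -> MISS (open row3); precharges=4
Acc 7: bank1 row2 -> MISS (open row2); precharges=4
Acc 8: bank1 row2 -> HIT
Acc 9: bank0 row1 -> MISS (open row1); precharges=5
Acc 10: bank0 row3 -> MISS (open row3); precharges=6
Acc 11: bank1 row0 -> MISS (open row0); precharges=7
Acc 12: bank0 row2 -> MISS (open row2); precharges=8
Acc 13: bank1 row1 -> MISS (open row1); precharges=9
Acc 14: bank0 row1 -> MISS (open row1); precharges=10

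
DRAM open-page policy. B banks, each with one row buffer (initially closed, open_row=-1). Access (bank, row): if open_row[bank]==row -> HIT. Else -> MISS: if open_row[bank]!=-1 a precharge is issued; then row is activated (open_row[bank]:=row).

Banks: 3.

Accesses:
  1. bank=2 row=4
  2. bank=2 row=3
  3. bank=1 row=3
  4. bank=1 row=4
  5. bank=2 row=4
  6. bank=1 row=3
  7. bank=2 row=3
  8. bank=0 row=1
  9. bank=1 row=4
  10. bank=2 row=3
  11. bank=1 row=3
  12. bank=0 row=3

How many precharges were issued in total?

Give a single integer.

Answer: 8

Derivation:
Acc 1: bank2 row4 -> MISS (open row4); precharges=0
Acc 2: bank2 row3 -> MISS (open row3); precharges=1
Acc 3: bank1 row3 -> MISS (open row3); precharges=1
Acc 4: bank1 row4 -> MISS (open row4); precharges=2
Acc 5: bank2 row4 -> MISS (open row4); precharges=3
Acc 6: bank1 row3 -> MISS (open row3); precharges=4
Acc 7: bank2 row3 -> MISS (open row3); precharges=5
Acc 8: bank0 row1 -> MISS (open row1); precharges=5
Acc 9: bank1 row4 -> MISS (open row4); precharges=6
Acc 10: bank2 row3 -> HIT
Acc 11: bank1 row3 -> MISS (open row3); precharges=7
Acc 12: bank0 row3 -> MISS (open row3); precharges=8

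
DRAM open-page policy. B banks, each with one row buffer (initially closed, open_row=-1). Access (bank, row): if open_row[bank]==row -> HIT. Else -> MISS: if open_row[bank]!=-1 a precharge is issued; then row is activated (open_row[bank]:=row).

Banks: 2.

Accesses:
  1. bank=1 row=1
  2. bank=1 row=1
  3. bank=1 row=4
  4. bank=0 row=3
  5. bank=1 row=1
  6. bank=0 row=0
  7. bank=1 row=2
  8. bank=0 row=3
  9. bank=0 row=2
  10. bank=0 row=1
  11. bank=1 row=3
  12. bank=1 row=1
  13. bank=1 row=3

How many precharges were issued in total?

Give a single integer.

Answer: 10

Derivation:
Acc 1: bank1 row1 -> MISS (open row1); precharges=0
Acc 2: bank1 row1 -> HIT
Acc 3: bank1 row4 -> MISS (open row4); precharges=1
Acc 4: bank0 row3 -> MISS (open row3); precharges=1
Acc 5: bank1 row1 -> MISS (open row1); precharges=2
Acc 6: bank0 row0 -> MISS (open row0); precharges=3
Acc 7: bank1 row2 -> MISS (open row2); precharges=4
Acc 8: bank0 row3 -> MISS (open row3); precharges=5
Acc 9: bank0 row2 -> MISS (open row2); precharges=6
Acc 10: bank0 row1 -> MISS (open row1); precharges=7
Acc 11: bank1 row3 -> MISS (open row3); precharges=8
Acc 12: bank1 row1 -> MISS (open row1); precharges=9
Acc 13: bank1 row3 -> MISS (open row3); precharges=10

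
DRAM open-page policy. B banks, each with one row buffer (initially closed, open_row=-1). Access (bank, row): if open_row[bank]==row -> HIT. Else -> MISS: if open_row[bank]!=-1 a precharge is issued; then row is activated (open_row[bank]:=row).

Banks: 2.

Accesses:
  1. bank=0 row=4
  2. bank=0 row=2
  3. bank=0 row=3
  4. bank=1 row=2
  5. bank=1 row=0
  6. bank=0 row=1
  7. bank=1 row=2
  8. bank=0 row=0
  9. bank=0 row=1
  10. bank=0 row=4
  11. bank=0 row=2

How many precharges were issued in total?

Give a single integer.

Answer: 9

Derivation:
Acc 1: bank0 row4 -> MISS (open row4); precharges=0
Acc 2: bank0 row2 -> MISS (open row2); precharges=1
Acc 3: bank0 row3 -> MISS (open row3); precharges=2
Acc 4: bank1 row2 -> MISS (open row2); precharges=2
Acc 5: bank1 row0 -> MISS (open row0); precharges=3
Acc 6: bank0 row1 -> MISS (open row1); precharges=4
Acc 7: bank1 row2 -> MISS (open row2); precharges=5
Acc 8: bank0 row0 -> MISS (open row0); precharges=6
Acc 9: bank0 row1 -> MISS (open row1); precharges=7
Acc 10: bank0 row4 -> MISS (open row4); precharges=8
Acc 11: bank0 row2 -> MISS (open row2); precharges=9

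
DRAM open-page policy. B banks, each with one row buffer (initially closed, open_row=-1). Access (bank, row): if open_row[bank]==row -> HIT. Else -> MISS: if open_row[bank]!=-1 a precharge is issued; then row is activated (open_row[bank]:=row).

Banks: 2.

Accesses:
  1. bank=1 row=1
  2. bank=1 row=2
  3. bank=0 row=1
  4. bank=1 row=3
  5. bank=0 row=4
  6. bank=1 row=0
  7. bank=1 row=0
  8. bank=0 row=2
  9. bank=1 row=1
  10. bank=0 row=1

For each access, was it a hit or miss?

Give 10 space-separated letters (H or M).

Answer: M M M M M M H M M M

Derivation:
Acc 1: bank1 row1 -> MISS (open row1); precharges=0
Acc 2: bank1 row2 -> MISS (open row2); precharges=1
Acc 3: bank0 row1 -> MISS (open row1); precharges=1
Acc 4: bank1 row3 -> MISS (open row3); precharges=2
Acc 5: bank0 row4 -> MISS (open row4); precharges=3
Acc 6: bank1 row0 -> MISS (open row0); precharges=4
Acc 7: bank1 row0 -> HIT
Acc 8: bank0 row2 -> MISS (open row2); precharges=5
Acc 9: bank1 row1 -> MISS (open row1); precharges=6
Acc 10: bank0 row1 -> MISS (open row1); precharges=7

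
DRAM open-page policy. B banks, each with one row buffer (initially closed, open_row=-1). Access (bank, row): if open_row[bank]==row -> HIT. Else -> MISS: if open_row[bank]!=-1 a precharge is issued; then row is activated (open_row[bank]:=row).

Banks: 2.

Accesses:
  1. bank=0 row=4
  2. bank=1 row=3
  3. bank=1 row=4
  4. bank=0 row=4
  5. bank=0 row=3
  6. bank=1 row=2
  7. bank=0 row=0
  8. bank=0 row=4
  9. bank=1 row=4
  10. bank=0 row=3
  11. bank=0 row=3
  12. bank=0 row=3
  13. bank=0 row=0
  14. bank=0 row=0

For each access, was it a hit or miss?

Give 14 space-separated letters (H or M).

Answer: M M M H M M M M M M H H M H

Derivation:
Acc 1: bank0 row4 -> MISS (open row4); precharges=0
Acc 2: bank1 row3 -> MISS (open row3); precharges=0
Acc 3: bank1 row4 -> MISS (open row4); precharges=1
Acc 4: bank0 row4 -> HIT
Acc 5: bank0 row3 -> MISS (open row3); precharges=2
Acc 6: bank1 row2 -> MISS (open row2); precharges=3
Acc 7: bank0 row0 -> MISS (open row0); precharges=4
Acc 8: bank0 row4 -> MISS (open row4); precharges=5
Acc 9: bank1 row4 -> MISS (open row4); precharges=6
Acc 10: bank0 row3 -> MISS (open row3); precharges=7
Acc 11: bank0 row3 -> HIT
Acc 12: bank0 row3 -> HIT
Acc 13: bank0 row0 -> MISS (open row0); precharges=8
Acc 14: bank0 row0 -> HIT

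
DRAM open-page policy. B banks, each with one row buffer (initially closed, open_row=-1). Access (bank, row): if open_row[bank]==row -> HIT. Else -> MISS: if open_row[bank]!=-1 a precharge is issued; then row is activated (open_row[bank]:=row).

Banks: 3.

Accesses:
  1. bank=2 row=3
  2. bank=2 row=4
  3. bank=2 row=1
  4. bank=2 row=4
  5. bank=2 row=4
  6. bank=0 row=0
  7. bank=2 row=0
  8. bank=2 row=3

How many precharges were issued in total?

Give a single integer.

Acc 1: bank2 row3 -> MISS (open row3); precharges=0
Acc 2: bank2 row4 -> MISS (open row4); precharges=1
Acc 3: bank2 row1 -> MISS (open row1); precharges=2
Acc 4: bank2 row4 -> MISS (open row4); precharges=3
Acc 5: bank2 row4 -> HIT
Acc 6: bank0 row0 -> MISS (open row0); precharges=3
Acc 7: bank2 row0 -> MISS (open row0); precharges=4
Acc 8: bank2 row3 -> MISS (open row3); precharges=5

Answer: 5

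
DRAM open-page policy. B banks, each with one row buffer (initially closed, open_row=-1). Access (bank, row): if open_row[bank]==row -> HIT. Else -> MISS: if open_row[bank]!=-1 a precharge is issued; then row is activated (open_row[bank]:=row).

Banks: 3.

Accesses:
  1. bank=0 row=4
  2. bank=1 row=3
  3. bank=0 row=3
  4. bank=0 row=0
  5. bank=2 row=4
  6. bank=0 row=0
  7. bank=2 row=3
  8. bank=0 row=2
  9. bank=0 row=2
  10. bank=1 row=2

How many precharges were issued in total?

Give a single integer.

Answer: 5

Derivation:
Acc 1: bank0 row4 -> MISS (open row4); precharges=0
Acc 2: bank1 row3 -> MISS (open row3); precharges=0
Acc 3: bank0 row3 -> MISS (open row3); precharges=1
Acc 4: bank0 row0 -> MISS (open row0); precharges=2
Acc 5: bank2 row4 -> MISS (open row4); precharges=2
Acc 6: bank0 row0 -> HIT
Acc 7: bank2 row3 -> MISS (open row3); precharges=3
Acc 8: bank0 row2 -> MISS (open row2); precharges=4
Acc 9: bank0 row2 -> HIT
Acc 10: bank1 row2 -> MISS (open row2); precharges=5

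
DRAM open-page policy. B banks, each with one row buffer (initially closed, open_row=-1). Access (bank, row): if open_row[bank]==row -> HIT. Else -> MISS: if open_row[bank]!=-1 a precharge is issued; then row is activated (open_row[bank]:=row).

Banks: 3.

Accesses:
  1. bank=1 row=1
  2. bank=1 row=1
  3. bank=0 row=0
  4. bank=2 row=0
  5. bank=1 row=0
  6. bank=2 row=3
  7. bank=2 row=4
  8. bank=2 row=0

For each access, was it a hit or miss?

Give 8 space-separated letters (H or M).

Answer: M H M M M M M M

Derivation:
Acc 1: bank1 row1 -> MISS (open row1); precharges=0
Acc 2: bank1 row1 -> HIT
Acc 3: bank0 row0 -> MISS (open row0); precharges=0
Acc 4: bank2 row0 -> MISS (open row0); precharges=0
Acc 5: bank1 row0 -> MISS (open row0); precharges=1
Acc 6: bank2 row3 -> MISS (open row3); precharges=2
Acc 7: bank2 row4 -> MISS (open row4); precharges=3
Acc 8: bank2 row0 -> MISS (open row0); precharges=4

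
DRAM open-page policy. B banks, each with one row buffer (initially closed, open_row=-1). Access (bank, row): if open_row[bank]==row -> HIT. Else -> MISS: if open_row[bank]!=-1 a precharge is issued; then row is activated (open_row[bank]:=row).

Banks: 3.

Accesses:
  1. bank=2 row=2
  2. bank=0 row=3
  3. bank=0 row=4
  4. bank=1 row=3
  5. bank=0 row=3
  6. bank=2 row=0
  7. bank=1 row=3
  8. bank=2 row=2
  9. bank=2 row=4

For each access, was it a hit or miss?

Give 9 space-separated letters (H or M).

Acc 1: bank2 row2 -> MISS (open row2); precharges=0
Acc 2: bank0 row3 -> MISS (open row3); precharges=0
Acc 3: bank0 row4 -> MISS (open row4); precharges=1
Acc 4: bank1 row3 -> MISS (open row3); precharges=1
Acc 5: bank0 row3 -> MISS (open row3); precharges=2
Acc 6: bank2 row0 -> MISS (open row0); precharges=3
Acc 7: bank1 row3 -> HIT
Acc 8: bank2 row2 -> MISS (open row2); precharges=4
Acc 9: bank2 row4 -> MISS (open row4); precharges=5

Answer: M M M M M M H M M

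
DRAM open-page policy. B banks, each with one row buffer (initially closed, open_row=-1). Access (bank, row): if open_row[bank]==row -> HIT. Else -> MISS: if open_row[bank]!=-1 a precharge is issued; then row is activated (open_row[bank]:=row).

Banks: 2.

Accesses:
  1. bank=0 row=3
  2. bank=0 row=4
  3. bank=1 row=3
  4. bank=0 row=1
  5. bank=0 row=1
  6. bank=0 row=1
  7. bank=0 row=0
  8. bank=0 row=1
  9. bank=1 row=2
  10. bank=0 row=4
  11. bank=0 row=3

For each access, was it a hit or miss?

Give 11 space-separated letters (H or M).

Acc 1: bank0 row3 -> MISS (open row3); precharges=0
Acc 2: bank0 row4 -> MISS (open row4); precharges=1
Acc 3: bank1 row3 -> MISS (open row3); precharges=1
Acc 4: bank0 row1 -> MISS (open row1); precharges=2
Acc 5: bank0 row1 -> HIT
Acc 6: bank0 row1 -> HIT
Acc 7: bank0 row0 -> MISS (open row0); precharges=3
Acc 8: bank0 row1 -> MISS (open row1); precharges=4
Acc 9: bank1 row2 -> MISS (open row2); precharges=5
Acc 10: bank0 row4 -> MISS (open row4); precharges=6
Acc 11: bank0 row3 -> MISS (open row3); precharges=7

Answer: M M M M H H M M M M M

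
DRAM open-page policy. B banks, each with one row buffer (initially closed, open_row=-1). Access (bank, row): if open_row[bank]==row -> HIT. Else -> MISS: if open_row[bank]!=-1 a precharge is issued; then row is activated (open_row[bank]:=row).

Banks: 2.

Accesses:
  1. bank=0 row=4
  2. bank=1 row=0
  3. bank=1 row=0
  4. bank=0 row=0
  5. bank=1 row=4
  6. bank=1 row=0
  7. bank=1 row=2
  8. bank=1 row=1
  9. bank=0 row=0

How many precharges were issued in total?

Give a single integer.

Answer: 5

Derivation:
Acc 1: bank0 row4 -> MISS (open row4); precharges=0
Acc 2: bank1 row0 -> MISS (open row0); precharges=0
Acc 3: bank1 row0 -> HIT
Acc 4: bank0 row0 -> MISS (open row0); precharges=1
Acc 5: bank1 row4 -> MISS (open row4); precharges=2
Acc 6: bank1 row0 -> MISS (open row0); precharges=3
Acc 7: bank1 row2 -> MISS (open row2); precharges=4
Acc 8: bank1 row1 -> MISS (open row1); precharges=5
Acc 9: bank0 row0 -> HIT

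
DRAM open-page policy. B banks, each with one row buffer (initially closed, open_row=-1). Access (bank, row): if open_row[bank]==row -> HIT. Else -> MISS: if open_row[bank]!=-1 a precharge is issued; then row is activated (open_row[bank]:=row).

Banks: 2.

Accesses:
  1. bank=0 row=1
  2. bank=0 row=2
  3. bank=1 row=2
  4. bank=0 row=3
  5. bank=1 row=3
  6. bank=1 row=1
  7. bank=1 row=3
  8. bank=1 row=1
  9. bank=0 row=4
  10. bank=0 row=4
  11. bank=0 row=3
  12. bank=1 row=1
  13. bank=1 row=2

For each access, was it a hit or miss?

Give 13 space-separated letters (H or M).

Acc 1: bank0 row1 -> MISS (open row1); precharges=0
Acc 2: bank0 row2 -> MISS (open row2); precharges=1
Acc 3: bank1 row2 -> MISS (open row2); precharges=1
Acc 4: bank0 row3 -> MISS (open row3); precharges=2
Acc 5: bank1 row3 -> MISS (open row3); precharges=3
Acc 6: bank1 row1 -> MISS (open row1); precharges=4
Acc 7: bank1 row3 -> MISS (open row3); precharges=5
Acc 8: bank1 row1 -> MISS (open row1); precharges=6
Acc 9: bank0 row4 -> MISS (open row4); precharges=7
Acc 10: bank0 row4 -> HIT
Acc 11: bank0 row3 -> MISS (open row3); precharges=8
Acc 12: bank1 row1 -> HIT
Acc 13: bank1 row2 -> MISS (open row2); precharges=9

Answer: M M M M M M M M M H M H M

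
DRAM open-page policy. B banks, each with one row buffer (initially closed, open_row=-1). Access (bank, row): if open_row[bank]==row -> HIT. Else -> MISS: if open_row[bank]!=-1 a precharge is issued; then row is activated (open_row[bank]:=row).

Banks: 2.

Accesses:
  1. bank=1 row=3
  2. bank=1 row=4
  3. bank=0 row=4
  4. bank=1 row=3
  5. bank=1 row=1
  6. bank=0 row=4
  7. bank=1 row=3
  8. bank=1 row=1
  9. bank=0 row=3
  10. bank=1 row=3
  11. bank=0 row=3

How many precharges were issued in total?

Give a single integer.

Acc 1: bank1 row3 -> MISS (open row3); precharges=0
Acc 2: bank1 row4 -> MISS (open row4); precharges=1
Acc 3: bank0 row4 -> MISS (open row4); precharges=1
Acc 4: bank1 row3 -> MISS (open row3); precharges=2
Acc 5: bank1 row1 -> MISS (open row1); precharges=3
Acc 6: bank0 row4 -> HIT
Acc 7: bank1 row3 -> MISS (open row3); precharges=4
Acc 8: bank1 row1 -> MISS (open row1); precharges=5
Acc 9: bank0 row3 -> MISS (open row3); precharges=6
Acc 10: bank1 row3 -> MISS (open row3); precharges=7
Acc 11: bank0 row3 -> HIT

Answer: 7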